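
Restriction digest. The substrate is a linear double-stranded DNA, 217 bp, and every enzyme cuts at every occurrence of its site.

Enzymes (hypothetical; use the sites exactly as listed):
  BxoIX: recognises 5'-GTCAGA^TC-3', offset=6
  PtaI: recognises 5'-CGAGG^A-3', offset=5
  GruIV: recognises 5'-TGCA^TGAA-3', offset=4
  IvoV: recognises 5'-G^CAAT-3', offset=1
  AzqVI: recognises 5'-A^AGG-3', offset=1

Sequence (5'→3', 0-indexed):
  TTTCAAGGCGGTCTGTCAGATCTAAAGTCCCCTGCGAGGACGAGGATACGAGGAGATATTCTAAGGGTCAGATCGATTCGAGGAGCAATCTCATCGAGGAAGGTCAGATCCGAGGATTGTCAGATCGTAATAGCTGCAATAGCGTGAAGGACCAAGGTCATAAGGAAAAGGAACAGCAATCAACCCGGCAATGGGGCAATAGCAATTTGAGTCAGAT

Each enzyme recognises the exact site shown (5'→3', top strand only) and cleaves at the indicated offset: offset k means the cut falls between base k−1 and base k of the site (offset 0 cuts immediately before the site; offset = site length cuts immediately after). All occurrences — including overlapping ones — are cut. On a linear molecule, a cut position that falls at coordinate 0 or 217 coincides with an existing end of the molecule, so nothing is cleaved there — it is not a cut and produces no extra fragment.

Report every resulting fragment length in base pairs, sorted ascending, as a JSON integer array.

Scan for sites:
  BxoIX GTCAGATC/6: at [14, 66, 102, 118] ⇒ [20, 72, 108, 124]
  PtaI CGAGGA/5: at [34, 40, 48, 78, 94, 110] ⇒ [39, 45, 53, 83, 99, 115]
  GruIV (TGCATGAA, off=4): no sites
  IvoV GCAAT/1: at [84, 135, 175, 187, 195, 201] ⇒ [85, 136, 176, 188, 196, 202]
  AzqVI AAGG/1: at [4, 62, 99, 146, 153, 161, 167] ⇒ [5, 63, 100, 147, 154, 162, 168]

Pooled cuts: [5, 20, 39, 45, 53, 63, 72, 83, 85, 99, 100, 108, 115, 124, 136, 147, 154, 162, 168, 176, 188, 196, 202]

Fragment lengths:
  [0,5): 5 bp
  [5,20): 15 bp
  [20,39): 19 bp
  [39,45): 6 bp
  [45,53): 8 bp
  [53,63): 10 bp
  [63,72): 9 bp
  [72,83): 11 bp
  [83,85): 2 bp
  [85,99): 14 bp
  [99,100): 1 bp
  [100,108): 8 bp
  [108,115): 7 bp
  [115,124): 9 bp
  [124,136): 12 bp
  [136,147): 11 bp
  [147,154): 7 bp
  [154,162): 8 bp
  [162,168): 6 bp
  [168,176): 8 bp
  [176,188): 12 bp
  [188,196): 8 bp
  [196,202): 6 bp
  [202,217): 15 bp

[1,2,5,6,6,6,7,7,8,8,8,8,8,9,9,10,11,11,12,12,14,15,15,19]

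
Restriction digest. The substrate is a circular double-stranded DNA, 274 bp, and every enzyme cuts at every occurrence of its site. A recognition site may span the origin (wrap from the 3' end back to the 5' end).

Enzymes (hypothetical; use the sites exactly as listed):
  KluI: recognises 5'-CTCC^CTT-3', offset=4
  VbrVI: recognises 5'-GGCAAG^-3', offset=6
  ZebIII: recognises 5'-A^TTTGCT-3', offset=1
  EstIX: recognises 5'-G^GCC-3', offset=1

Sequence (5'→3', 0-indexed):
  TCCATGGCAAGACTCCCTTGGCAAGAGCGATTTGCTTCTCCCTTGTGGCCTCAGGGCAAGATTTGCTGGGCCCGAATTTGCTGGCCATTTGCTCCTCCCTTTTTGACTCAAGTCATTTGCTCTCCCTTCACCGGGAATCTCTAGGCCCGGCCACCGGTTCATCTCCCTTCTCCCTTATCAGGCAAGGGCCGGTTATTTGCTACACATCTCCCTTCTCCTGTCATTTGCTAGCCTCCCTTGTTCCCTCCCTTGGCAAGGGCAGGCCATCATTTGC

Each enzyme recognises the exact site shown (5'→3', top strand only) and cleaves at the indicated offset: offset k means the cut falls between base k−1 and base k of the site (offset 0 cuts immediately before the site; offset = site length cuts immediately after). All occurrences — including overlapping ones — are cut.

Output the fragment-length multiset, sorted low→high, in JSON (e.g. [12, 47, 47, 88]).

Site scan:
  KluI CTCCCTT/4: at [12, 37, 94, 121, 162, 169, 207, 232, 244] ⇒ [16, 41, 98, 125, 166, 173, 211, 236, 248]
  VbrVI GGCAAG/6: at [5, 19, 54, 180, 251] ⇒ [11, 25, 60, 186, 257]
  ZebIII ATTTGCT/1: at [29, 60, 75, 86, 114, 194, 222, 268] ⇒ [30, 61, 76, 87, 115, 195, 223, 269]
  EstIX GGCC/1: at [46, 68, 82, 143, 148, 186, 261] ⇒ [47, 69, 83, 144, 149, 187, 262]

All cut coordinates (distinct, sorted): [11, 16, 25, 30, 41, 47, 60, 61, 69, 76, 83, 87, 98, 115, 125, 144, 149, 166, 173, 186, 187, 195, 211, 223, 236, 248, 257, 262, 269]

Fragments:
  11→16: 5 bp
  16→25: 9 bp
  25→30: 5 bp
  30→41: 11 bp
  41→47: 6 bp
  47→60: 13 bp
  60→61: 1 bp
  61→69: 8 bp
  69→76: 7 bp
  76→83: 7 bp
  83→87: 4 bp
  87→98: 11 bp
  98→115: 17 bp
  115→125: 10 bp
  125→144: 19 bp
  144→149: 5 bp
  149→166: 17 bp
  166→173: 7 bp
  173→186: 13 bp
  186→187: 1 bp
  187→195: 8 bp
  195→211: 16 bp
  211→223: 12 bp
  223→236: 13 bp
  236→248: 12 bp
  248→257: 9 bp
  257→262: 5 bp
  262→269: 7 bp
  269→11 (wrap): 274-269+11 = 16 bp

[1,1,4,5,5,5,5,6,7,7,7,7,8,8,9,9,10,11,11,12,12,13,13,13,16,16,17,17,19]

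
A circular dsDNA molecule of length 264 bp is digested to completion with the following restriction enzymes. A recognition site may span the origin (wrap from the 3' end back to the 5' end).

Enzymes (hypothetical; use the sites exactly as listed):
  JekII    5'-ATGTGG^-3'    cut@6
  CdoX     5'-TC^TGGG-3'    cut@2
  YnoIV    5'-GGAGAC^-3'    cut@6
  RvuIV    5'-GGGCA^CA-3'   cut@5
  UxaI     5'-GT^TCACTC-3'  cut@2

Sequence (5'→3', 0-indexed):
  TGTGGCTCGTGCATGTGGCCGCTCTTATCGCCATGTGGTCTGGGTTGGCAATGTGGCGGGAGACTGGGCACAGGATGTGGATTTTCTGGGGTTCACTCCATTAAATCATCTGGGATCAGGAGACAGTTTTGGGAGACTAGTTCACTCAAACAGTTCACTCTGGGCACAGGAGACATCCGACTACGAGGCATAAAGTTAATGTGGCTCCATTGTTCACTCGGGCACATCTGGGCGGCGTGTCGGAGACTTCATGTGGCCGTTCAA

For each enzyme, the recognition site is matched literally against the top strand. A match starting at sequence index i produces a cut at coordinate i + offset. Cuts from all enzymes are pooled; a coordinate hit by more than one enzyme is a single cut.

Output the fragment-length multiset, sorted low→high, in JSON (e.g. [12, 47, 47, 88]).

[2,4,4,6,6,6,6,6,8,8,9,9,10,11,13,13,13,13,14,16,18,19,20,30]

Per-enzyme occurrences:
  JekII (ATGTGG, off=6): starts [12, 32, 50, 74, 198, 250, 263] → cuts [5, 18, 38, 56, 80, 204, 256]
  CdoX (TCTGGG, off=2): starts [38, 84, 108, 158, 226] → cuts [40, 86, 110, 160, 228]
  YnoIV (GGAGAC, off=6): starts [58, 118, 131, 168, 241] → cuts [64, 124, 137, 174, 247]
  RvuIV (GGGCACA, off=5): starts [65, 161, 219] → cuts [70, 166, 224]
  UxaI (GTTCACTC, off=2): starts [90, 139, 152, 211] → cuts [92, 141, 154, 213]

All cut coordinates (distinct, sorted): [5, 18, 38, 40, 56, 64, 70, 80, 86, 92, 110, 124, 137, 141, 154, 160, 166, 174, 204, 213, 224, 228, 247, 256]

Fragments:
  5→18: 13 bp
  18→38: 20 bp
  38→40: 2 bp
  40→56: 16 bp
  56→64: 8 bp
  64→70: 6 bp
  70→80: 10 bp
  80→86: 6 bp
  86→92: 6 bp
  92→110: 18 bp
  110→124: 14 bp
  124→137: 13 bp
  137→141: 4 bp
  141→154: 13 bp
  154→160: 6 bp
  160→166: 6 bp
  166→174: 8 bp
  174→204: 30 bp
  204→213: 9 bp
  213→224: 11 bp
  224→228: 4 bp
  228→247: 19 bp
  247→256: 9 bp
  256→5 (wrap): 264-256+5 = 13 bp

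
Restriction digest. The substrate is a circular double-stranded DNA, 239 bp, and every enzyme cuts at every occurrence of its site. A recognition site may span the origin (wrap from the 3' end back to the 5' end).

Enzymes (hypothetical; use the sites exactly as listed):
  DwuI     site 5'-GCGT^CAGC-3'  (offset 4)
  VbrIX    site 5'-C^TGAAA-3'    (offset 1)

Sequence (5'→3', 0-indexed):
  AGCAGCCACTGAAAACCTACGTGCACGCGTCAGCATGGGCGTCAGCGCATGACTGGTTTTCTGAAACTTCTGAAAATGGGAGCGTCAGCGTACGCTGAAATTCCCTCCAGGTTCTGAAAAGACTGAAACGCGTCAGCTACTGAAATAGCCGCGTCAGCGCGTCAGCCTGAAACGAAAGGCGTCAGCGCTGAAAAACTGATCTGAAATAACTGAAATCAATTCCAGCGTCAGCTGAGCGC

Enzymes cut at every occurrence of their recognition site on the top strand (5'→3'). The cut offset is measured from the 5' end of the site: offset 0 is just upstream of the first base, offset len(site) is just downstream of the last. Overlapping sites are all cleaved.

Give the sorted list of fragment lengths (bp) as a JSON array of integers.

Per-enzyme occurrences:
  DwuI (GCGTCAGC, off=4): starts [26, 38, 81, 129, 150, 158, 178, 224] → cuts [30, 42, 85, 133, 154, 162, 182, 228]
  VbrIX (CTGAAA, off=1): starts [8, 60, 69, 94, 113, 122, 139, 166, 187, 200, 209] → cuts [9, 61, 70, 95, 114, 123, 140, 167, 188, 201, 210]

All cut coordinates (distinct, sorted): [9, 30, 42, 61, 70, 85, 95, 114, 123, 133, 140, 154, 162, 167, 182, 188, 201, 210, 228]

Fragment lengths:
  9→30: 21 bp
  30→42: 12 bp
  42→61: 19 bp
  61→70: 9 bp
  70→85: 15 bp
  85→95: 10 bp
  95→114: 19 bp
  114→123: 9 bp
  123→133: 10 bp
  133→140: 7 bp
  140→154: 14 bp
  154→162: 8 bp
  162→167: 5 bp
  167→182: 15 bp
  182→188: 6 bp
  188→201: 13 bp
  201→210: 9 bp
  210→228: 18 bp
  228→9 (wrap): 239-228+9 = 20 bp

[5,6,7,8,9,9,9,10,10,12,13,14,15,15,18,19,19,20,21]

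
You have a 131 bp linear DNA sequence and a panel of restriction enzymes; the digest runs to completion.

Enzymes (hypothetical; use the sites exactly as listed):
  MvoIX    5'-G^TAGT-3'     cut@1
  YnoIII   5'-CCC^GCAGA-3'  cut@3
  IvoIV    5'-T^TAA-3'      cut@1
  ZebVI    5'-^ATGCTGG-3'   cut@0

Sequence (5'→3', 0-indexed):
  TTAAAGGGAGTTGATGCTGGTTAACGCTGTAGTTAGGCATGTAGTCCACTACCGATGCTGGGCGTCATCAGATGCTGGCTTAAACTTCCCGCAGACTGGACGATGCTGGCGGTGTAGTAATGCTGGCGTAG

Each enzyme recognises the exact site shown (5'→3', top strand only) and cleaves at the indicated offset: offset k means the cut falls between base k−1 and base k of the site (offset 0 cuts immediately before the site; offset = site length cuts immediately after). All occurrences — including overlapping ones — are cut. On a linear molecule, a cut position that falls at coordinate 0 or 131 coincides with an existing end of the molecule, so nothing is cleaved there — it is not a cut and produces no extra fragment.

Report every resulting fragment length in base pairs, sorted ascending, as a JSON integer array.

Scan for sites:
  MvoIX (GTAGT, off=1): starts [28, 40, 113] → cuts [29, 41, 114]
  YnoIII (CCCGCAGA, off=3): starts [87] → cuts [90]
  IvoIV (TTAA, off=1): starts [0, 20, 79] → cuts [1, 21, 80]
  ZebVI (ATGCTGG, off=0): starts [13, 54, 71, 102, 119] → cuts [13, 54, 71, 102, 119]

All cut coordinates (distinct, sorted): [1, 13, 21, 29, 41, 54, 71, 80, 90, 102, 114, 119]

Fragments:
  [0,1): 1 bp
  [1,13): 12 bp
  [13,21): 8 bp
  [21,29): 8 bp
  [29,41): 12 bp
  [41,54): 13 bp
  [54,71): 17 bp
  [71,80): 9 bp
  [80,90): 10 bp
  [90,102): 12 bp
  [102,114): 12 bp
  [114,119): 5 bp
  [119,131): 12 bp

[1,5,8,8,9,10,12,12,12,12,12,13,17]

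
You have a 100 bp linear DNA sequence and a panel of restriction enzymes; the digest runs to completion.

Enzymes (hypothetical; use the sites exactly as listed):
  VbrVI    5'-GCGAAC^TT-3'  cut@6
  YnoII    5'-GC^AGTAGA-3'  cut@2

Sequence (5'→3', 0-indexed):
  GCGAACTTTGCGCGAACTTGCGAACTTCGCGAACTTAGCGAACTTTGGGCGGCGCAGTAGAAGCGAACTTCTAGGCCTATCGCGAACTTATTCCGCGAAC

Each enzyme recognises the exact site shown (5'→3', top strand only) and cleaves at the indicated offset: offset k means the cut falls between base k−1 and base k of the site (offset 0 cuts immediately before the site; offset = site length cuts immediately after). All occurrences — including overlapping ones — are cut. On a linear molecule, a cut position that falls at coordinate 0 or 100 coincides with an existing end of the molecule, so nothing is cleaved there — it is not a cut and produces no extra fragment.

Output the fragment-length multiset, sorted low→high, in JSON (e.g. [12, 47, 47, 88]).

Per-enzyme occurrences:
  VbrVI (GCGAACTT, off=6): starts [0, 11, 19, 28, 37, 62, 81] → cuts [6, 17, 25, 34, 43, 68, 87]
  YnoII (GCAGTAGA, off=2): starts [53] → cuts [55]

Pooled cuts: [6, 17, 25, 34, 43, 55, 68, 87]

Fragment lengths:
  [0,6): 6 bp
  [6,17): 11 bp
  [17,25): 8 bp
  [25,34): 9 bp
  [34,43): 9 bp
  [43,55): 12 bp
  [55,68): 13 bp
  [68,87): 19 bp
  [87,100): 13 bp

[6,8,9,9,11,12,13,13,19]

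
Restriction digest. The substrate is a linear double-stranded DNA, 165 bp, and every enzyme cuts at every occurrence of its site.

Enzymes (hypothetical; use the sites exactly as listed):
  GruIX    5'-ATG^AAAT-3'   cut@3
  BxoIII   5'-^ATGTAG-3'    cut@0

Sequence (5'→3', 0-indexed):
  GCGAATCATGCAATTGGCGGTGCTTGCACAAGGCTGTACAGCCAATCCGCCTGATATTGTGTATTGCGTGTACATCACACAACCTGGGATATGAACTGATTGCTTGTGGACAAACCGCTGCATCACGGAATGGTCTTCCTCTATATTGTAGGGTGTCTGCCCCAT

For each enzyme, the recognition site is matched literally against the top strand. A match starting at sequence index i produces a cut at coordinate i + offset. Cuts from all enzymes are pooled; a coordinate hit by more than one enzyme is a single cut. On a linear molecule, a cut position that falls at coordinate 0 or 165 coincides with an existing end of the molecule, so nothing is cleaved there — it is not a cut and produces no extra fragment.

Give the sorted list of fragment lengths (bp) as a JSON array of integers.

[165]

Scan for sites:
  GruIX (ATGAAAT, off=3): no sites
  BxoIII (ATGTAG, off=0): no sites

All cut coordinates (distinct, sorted): ∅

Fragment lengths:
  no cuts → one linear fragment of 165 bp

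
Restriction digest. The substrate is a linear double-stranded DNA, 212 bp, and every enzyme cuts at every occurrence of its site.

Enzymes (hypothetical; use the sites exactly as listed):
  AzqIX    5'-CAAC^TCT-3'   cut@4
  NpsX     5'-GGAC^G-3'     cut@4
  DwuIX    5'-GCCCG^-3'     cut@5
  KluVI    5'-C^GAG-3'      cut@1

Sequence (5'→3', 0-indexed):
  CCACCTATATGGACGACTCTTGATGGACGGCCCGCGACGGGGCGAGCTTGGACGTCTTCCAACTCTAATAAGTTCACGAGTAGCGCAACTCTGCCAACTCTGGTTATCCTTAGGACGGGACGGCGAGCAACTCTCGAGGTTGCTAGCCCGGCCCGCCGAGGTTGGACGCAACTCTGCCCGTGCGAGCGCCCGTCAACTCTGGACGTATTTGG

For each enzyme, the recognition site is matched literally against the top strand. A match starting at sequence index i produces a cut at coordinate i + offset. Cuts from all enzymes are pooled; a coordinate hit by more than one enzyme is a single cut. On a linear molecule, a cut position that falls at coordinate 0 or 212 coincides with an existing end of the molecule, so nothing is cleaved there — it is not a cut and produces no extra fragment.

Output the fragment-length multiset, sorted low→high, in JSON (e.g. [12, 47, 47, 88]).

Per-enzyme occurrences:
  AzqIX (CAACTCT, off=4): starts [59, 85, 94, 127, 168, 193] → cuts [63, 89, 98, 131, 172, 197]
  NpsX (GGACG, off=4): starts [10, 24, 49, 112, 117, 163, 200] → cuts [14, 28, 53, 116, 121, 167, 204]
  DwuIX (GCCCG, off=5): starts [29, 145, 150, 175, 187] → cuts [34, 150, 155, 180, 192]
  KluVI (CGAG, off=1): starts [42, 76, 123, 134, 156, 182] → cuts [43, 77, 124, 135, 157, 183]

All cut coordinates (distinct, sorted): [14, 28, 34, 43, 53, 63, 77, 89, 98, 116, 121, 124, 131, 135, 150, 155, 157, 167, 172, 180, 183, 192, 197, 204]

Fragment lengths:
  [0,14): 14 bp
  [14,28): 14 bp
  [28,34): 6 bp
  [34,43): 9 bp
  [43,53): 10 bp
  [53,63): 10 bp
  [63,77): 14 bp
  [77,89): 12 bp
  [89,98): 9 bp
  [98,116): 18 bp
  [116,121): 5 bp
  [121,124): 3 bp
  [124,131): 7 bp
  [131,135): 4 bp
  [135,150): 15 bp
  [150,155): 5 bp
  [155,157): 2 bp
  [157,167): 10 bp
  [167,172): 5 bp
  [172,180): 8 bp
  [180,183): 3 bp
  [183,192): 9 bp
  [192,197): 5 bp
  [197,204): 7 bp
  [204,212): 8 bp

[2,3,3,4,5,5,5,5,6,7,7,8,8,9,9,9,10,10,10,12,14,14,14,15,18]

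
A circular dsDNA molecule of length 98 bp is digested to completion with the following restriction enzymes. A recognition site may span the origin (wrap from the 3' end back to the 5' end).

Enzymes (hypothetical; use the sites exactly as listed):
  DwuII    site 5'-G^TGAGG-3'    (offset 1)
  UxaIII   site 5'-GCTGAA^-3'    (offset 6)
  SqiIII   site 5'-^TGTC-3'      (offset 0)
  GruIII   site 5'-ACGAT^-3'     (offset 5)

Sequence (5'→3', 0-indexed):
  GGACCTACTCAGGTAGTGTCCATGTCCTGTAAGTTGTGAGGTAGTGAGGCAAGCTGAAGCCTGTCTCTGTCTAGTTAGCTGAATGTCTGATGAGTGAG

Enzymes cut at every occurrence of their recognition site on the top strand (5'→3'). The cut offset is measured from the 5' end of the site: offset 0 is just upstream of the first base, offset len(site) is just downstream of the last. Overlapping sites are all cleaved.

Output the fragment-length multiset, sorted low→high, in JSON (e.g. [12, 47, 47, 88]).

Scan for sites:
  DwuII GTGAGG/1: at [35, 43, 93] ⇒ [36, 44, 94]
  UxaIII GCTGAA/6: at [52, 77] ⇒ [58, 83]
  SqiIII TGTC/0: at [16, 22, 61, 67, 83] ⇒ [16, 22, 61, 67, 83]
  GruIII (ACGAT, off=5): no sites

All cut coordinates (distinct, sorted): [16, 22, 36, 44, 58, 61, 67, 83, 94]

Fragment lengths:
  16→22: 6 bp
  22→36: 14 bp
  36→44: 8 bp
  44→58: 14 bp
  58→61: 3 bp
  61→67: 6 bp
  67→83: 16 bp
  83→94: 11 bp
  94→16 (wrap): 98-94+16 = 20 bp

[3,6,6,8,11,14,14,16,20]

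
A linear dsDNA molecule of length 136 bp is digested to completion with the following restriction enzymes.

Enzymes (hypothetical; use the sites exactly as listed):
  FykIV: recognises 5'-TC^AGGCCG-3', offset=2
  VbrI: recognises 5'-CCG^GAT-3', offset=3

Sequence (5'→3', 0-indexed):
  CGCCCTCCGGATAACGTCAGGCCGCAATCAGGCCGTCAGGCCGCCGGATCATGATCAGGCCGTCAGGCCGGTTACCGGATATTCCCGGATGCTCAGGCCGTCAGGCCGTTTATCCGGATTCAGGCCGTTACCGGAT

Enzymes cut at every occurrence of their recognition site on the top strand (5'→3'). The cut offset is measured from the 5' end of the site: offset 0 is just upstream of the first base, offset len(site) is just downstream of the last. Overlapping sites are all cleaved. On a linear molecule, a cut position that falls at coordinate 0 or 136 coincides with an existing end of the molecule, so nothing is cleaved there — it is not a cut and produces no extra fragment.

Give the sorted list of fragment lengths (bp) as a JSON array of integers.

Scan for sites:
  FykIV (TCAGGCCG, off=2): starts [16, 27, 35, 54, 62, 92, 100, 119] → cuts [18, 29, 37, 56, 64, 94, 102, 121]
  VbrI (CCGGAT, off=3): starts [6, 43, 74, 84, 113, 130] → cuts [9, 46, 77, 87, 116, 133]

All cut coordinates (distinct, sorted): [9, 18, 29, 37, 46, 56, 64, 77, 87, 94, 102, 116, 121, 133]

Fragment lengths:
  [0,9): 9 bp
  [9,18): 9 bp
  [18,29): 11 bp
  [29,37): 8 bp
  [37,46): 9 bp
  [46,56): 10 bp
  [56,64): 8 bp
  [64,77): 13 bp
  [77,87): 10 bp
  [87,94): 7 bp
  [94,102): 8 bp
  [102,116): 14 bp
  [116,121): 5 bp
  [121,133): 12 bp
  [133,136): 3 bp

[3,5,7,8,8,8,9,9,9,10,10,11,12,13,14]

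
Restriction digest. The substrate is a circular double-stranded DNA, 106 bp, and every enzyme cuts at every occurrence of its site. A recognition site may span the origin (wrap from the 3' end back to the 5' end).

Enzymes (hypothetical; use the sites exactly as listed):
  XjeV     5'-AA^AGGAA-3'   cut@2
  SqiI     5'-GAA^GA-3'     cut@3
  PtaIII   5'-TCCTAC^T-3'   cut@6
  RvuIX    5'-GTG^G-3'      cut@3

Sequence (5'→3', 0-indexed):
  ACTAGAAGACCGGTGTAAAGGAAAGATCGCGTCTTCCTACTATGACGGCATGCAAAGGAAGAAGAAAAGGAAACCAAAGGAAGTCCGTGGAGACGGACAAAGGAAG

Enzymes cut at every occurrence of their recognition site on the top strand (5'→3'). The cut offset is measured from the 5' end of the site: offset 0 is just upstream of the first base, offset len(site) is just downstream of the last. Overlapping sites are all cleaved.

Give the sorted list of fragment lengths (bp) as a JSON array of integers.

[3,4,5,5,8,10,11,11,12,15,22]

Scan for sites:
  XjeV (AAAGGAA, off=2): starts [16, 53, 65, 75, 98] → cuts [18, 55, 67, 77, 100]
  SqiI (GAAGA, off=3): starts [4, 57, 60, 102] → cuts [7, 60, 63, 105]
  PtaIII (TCCTACT, off=6): starts [34] → cuts [40]
  RvuIX (GTGG, off=3): starts [86] → cuts [89]

Pooled cuts: [7, 18, 40, 55, 60, 63, 67, 77, 89, 100, 105]

Fragments:
  7→18: 11 bp
  18→40: 22 bp
  40→55: 15 bp
  55→60: 5 bp
  60→63: 3 bp
  63→67: 4 bp
  67→77: 10 bp
  77→89: 12 bp
  89→100: 11 bp
  100→105: 5 bp
  105→7 (wrap): 106-105+7 = 8 bp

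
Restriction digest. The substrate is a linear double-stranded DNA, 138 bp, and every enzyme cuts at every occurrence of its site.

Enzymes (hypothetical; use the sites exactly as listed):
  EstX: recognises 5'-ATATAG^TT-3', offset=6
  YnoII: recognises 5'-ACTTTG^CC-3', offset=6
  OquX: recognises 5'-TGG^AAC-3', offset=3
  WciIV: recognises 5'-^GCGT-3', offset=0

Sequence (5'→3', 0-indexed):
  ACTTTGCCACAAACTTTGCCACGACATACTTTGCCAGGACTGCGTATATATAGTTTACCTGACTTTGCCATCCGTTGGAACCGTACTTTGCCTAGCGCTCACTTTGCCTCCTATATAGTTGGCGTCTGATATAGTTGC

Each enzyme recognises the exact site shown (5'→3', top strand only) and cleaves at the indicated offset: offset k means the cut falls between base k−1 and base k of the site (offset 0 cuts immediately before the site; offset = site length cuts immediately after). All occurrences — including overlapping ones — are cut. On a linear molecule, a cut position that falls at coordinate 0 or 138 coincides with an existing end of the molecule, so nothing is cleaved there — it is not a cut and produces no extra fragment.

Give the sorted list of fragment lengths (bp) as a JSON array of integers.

[3,4,6,8,11,12,12,12,12,13,14,15,16]

Per-enzyme occurrences:
  EstX ATATAGTT/6: at [47, 112, 128] ⇒ [53, 118, 134]
  YnoII ACTTTGCC/6: at [0, 12, 27, 61, 84, 100] ⇒ [6, 18, 33, 67, 90, 106]
  OquX TGGAAC/3: at [75] ⇒ [78]
  WciIV GCGT/0: at [41, 121] ⇒ [41, 121]

All cut coordinates (distinct, sorted): [6, 18, 33, 41, 53, 67, 78, 90, 106, 118, 121, 134]

Fragments:
  [0,6): 6 bp
  [6,18): 12 bp
  [18,33): 15 bp
  [33,41): 8 bp
  [41,53): 12 bp
  [53,67): 14 bp
  [67,78): 11 bp
  [78,90): 12 bp
  [90,106): 16 bp
  [106,118): 12 bp
  [118,121): 3 bp
  [121,134): 13 bp
  [134,138): 4 bp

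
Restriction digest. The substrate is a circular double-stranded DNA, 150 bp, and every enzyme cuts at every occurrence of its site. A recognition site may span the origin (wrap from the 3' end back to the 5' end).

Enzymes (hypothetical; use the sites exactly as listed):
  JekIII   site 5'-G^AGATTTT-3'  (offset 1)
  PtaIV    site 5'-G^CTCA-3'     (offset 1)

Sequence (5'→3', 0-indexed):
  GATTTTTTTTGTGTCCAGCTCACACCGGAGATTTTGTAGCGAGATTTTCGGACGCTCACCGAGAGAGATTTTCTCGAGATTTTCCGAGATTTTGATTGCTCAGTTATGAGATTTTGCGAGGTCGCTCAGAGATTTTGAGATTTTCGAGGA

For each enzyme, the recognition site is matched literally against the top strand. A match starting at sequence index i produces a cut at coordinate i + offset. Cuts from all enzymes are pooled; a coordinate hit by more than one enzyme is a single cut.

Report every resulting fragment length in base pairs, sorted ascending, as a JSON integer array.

[5,8,10,10,10,11,11,12,12,13,13,16,19]

Scan for sites:
  JekIII (GAGATTTT, off=1): starts [27, 40, 64, 75, 85, 107, 128, 136, 148] → cuts [28, 41, 65, 76, 86, 108, 129, 137, 149]
  PtaIV (GCTCA, off=1): starts [17, 53, 97, 123] → cuts [18, 54, 98, 124]

Pooled cuts: [18, 28, 41, 54, 65, 76, 86, 98, 108, 124, 129, 137, 149]

Fragments:
  18→28: 10 bp
  28→41: 13 bp
  41→54: 13 bp
  54→65: 11 bp
  65→76: 11 bp
  76→86: 10 bp
  86→98: 12 bp
  98→108: 10 bp
  108→124: 16 bp
  124→129: 5 bp
  129→137: 8 bp
  137→149: 12 bp
  149→18 (wrap): 150-149+18 = 19 bp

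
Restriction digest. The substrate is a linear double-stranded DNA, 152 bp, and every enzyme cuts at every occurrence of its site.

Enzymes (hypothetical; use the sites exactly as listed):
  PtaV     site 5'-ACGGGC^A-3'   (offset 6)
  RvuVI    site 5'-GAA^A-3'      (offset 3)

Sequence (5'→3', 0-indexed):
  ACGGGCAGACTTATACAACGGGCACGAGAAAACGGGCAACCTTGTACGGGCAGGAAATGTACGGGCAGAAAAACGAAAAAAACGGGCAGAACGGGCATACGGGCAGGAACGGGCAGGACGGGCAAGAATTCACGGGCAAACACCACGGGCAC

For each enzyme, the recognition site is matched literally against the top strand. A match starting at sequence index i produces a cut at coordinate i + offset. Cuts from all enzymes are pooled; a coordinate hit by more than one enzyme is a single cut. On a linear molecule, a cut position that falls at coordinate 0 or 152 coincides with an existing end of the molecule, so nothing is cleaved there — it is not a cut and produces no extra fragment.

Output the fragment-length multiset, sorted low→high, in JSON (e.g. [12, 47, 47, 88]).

[2,4,5,6,7,7,7,8,9,9,10,10,10,13,14,14,17]

Site scan:
  PtaV ACGGGCA/6: at [0, 17, 31, 45, 60, 81, 90, 98, 108, 117, 131, 144] ⇒ [6, 23, 37, 51, 66, 87, 96, 104, 114, 123, 137, 150]
  RvuVI GAAA/3: at [27, 53, 67, 74] ⇒ [30, 56, 70, 77]

All cut coordinates (distinct, sorted): [6, 23, 30, 37, 51, 56, 66, 70, 77, 87, 96, 104, 114, 123, 137, 150]

Fragments:
  [0,6): 6 bp
  [6,23): 17 bp
  [23,30): 7 bp
  [30,37): 7 bp
  [37,51): 14 bp
  [51,56): 5 bp
  [56,66): 10 bp
  [66,70): 4 bp
  [70,77): 7 bp
  [77,87): 10 bp
  [87,96): 9 bp
  [96,104): 8 bp
  [104,114): 10 bp
  [114,123): 9 bp
  [123,137): 14 bp
  [137,150): 13 bp
  [150,152): 2 bp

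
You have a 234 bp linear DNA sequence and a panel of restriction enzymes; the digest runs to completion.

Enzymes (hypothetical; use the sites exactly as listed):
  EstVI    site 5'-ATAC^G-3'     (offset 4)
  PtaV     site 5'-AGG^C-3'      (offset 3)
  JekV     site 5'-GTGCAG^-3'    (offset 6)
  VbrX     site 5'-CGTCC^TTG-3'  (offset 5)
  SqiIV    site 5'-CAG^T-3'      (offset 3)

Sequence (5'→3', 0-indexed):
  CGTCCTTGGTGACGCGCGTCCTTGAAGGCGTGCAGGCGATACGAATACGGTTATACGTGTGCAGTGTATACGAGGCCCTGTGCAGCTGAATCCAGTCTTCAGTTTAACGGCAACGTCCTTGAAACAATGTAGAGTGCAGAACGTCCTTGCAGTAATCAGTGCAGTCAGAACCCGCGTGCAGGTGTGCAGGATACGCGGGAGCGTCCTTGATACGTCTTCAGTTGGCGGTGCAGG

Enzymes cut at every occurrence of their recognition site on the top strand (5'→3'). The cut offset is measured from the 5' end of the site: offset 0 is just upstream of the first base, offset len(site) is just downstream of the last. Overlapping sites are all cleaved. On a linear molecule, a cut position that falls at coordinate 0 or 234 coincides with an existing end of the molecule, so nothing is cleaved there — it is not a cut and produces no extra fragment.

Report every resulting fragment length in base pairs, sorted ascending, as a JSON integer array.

[1,1,4,5,5,5,6,6,6,7,7,7,7,7,7,7,8,8,8,8,10,10,12,12,16,16,17,21]

Per-enzyme occurrences:
  EstVI (ATACG, off=4): starts [38, 44, 52, 67, 190, 209] → cuts [42, 48, 56, 71, 194, 213]
  PtaV (AGGC, off=3): starts [25, 33, 72] → cuts [28, 36, 75]
  JekV (GTGCAG, off=6): starts [29, 58, 79, 133, 158, 175, 183, 227] → cuts [35, 64, 85, 139, 164, 181, 189, 233]
  VbrX (CGTCCTTG, off=5): starts [0, 16, 113, 141, 201] → cuts [5, 21, 118, 146, 206]
  SqiIV (CAGT, off=3): starts [61, 92, 99, 149, 156, 161, 218] → cuts [64, 95, 102, 152, 159, 164, 221]

Pooled cuts: [5, 21, 28, 35, 36, 42, 48, 56, 64, 71, 75, 85, 95, 102, 118, 139, 146, 152, 159, 164, 181, 189, 194, 206, 213, 221, 233]

Fragments:
  [0,5): 5 bp
  [5,21): 16 bp
  [21,28): 7 bp
  [28,35): 7 bp
  [35,36): 1 bp
  [36,42): 6 bp
  [42,48): 6 bp
  [48,56): 8 bp
  [56,64): 8 bp
  [64,71): 7 bp
  [71,75): 4 bp
  [75,85): 10 bp
  [85,95): 10 bp
  [95,102): 7 bp
  [102,118): 16 bp
  [118,139): 21 bp
  [139,146): 7 bp
  [146,152): 6 bp
  [152,159): 7 bp
  [159,164): 5 bp
  [164,181): 17 bp
  [181,189): 8 bp
  [189,194): 5 bp
  [194,206): 12 bp
  [206,213): 7 bp
  [213,221): 8 bp
  [221,233): 12 bp
  [233,234): 1 bp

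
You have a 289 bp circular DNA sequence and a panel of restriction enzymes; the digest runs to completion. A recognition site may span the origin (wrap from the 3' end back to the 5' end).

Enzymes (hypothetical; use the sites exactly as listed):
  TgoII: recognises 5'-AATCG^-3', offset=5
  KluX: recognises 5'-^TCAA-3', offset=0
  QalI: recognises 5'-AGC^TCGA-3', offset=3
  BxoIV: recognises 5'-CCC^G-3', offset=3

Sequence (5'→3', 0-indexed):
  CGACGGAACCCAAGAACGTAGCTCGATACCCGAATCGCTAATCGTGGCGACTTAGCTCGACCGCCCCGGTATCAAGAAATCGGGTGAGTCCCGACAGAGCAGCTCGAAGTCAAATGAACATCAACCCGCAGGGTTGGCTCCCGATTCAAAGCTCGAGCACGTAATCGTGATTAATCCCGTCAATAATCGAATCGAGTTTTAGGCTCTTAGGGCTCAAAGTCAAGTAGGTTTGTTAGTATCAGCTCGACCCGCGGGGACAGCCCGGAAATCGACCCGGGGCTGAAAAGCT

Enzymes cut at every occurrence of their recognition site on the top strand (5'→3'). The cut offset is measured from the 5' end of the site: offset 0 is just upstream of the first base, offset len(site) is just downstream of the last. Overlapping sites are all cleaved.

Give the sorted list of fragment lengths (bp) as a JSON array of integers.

Per-enzyme occurrences:
  TgoII (AATCG, off=5): starts [32, 39, 77, 162, 184, 189, 266] → cuts [37, 44, 82, 167, 189, 194, 271]
  KluX (TCAA, off=0): starts [71, 109, 120, 145, 179, 213, 219] → cuts [71, 109, 120, 145, 179, 213, 219]
  QalI (AGCTCGA, off=3): starts [19, 53, 100, 149, 240, 285] → cuts [22, 56, 103, 152, 243, 288]
  BxoIV (CCCG, off=3): starts [28, 64, 89, 124, 139, 175, 247, 260, 272] → cuts [31, 67, 92, 127, 142, 178, 250, 263, 275]

All cut coordinates (distinct, sorted): [22, 31, 37, 44, 56, 67, 71, 82, 92, 103, 109, 120, 127, 142, 145, 152, 167, 178, 179, 189, 194, 213, 219, 243, 250, 263, 271, 275, 288]

Fragments:
  22→31: 9 bp
  31→37: 6 bp
  37→44: 7 bp
  44→56: 12 bp
  56→67: 11 bp
  67→71: 4 bp
  71→82: 11 bp
  82→92: 10 bp
  92→103: 11 bp
  103→109: 6 bp
  109→120: 11 bp
  120→127: 7 bp
  127→142: 15 bp
  142→145: 3 bp
  145→152: 7 bp
  152→167: 15 bp
  167→178: 11 bp
  178→179: 1 bp
  179→189: 10 bp
  189→194: 5 bp
  194→213: 19 bp
  213→219: 6 bp
  219→243: 24 bp
  243→250: 7 bp
  250→263: 13 bp
  263→271: 8 bp
  271→275: 4 bp
  275→288: 13 bp
  288→22 (wrap): 289-288+22 = 23 bp

[1,3,4,4,5,6,6,6,7,7,7,7,8,9,10,10,11,11,11,11,11,12,13,13,15,15,19,23,24]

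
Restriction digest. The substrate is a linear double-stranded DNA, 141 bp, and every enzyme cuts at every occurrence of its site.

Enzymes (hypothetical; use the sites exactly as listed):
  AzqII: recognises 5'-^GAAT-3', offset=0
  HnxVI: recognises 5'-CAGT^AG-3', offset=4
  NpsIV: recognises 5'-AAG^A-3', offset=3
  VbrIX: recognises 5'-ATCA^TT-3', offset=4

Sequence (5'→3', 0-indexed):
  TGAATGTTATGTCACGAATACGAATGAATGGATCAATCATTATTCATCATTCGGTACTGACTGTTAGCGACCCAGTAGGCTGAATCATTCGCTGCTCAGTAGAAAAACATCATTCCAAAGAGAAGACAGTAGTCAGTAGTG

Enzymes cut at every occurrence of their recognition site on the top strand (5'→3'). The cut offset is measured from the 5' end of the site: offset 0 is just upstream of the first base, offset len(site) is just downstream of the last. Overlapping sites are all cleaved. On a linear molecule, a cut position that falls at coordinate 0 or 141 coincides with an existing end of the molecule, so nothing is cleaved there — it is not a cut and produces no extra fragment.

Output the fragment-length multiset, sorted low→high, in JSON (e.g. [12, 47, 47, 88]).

[1,4,4,5,5,5,6,6,7,8,10,12,13,14,14,27]

Scan for sites:
  AzqII GAAT/0: at [1, 15, 21, 25, 81] ⇒ [1, 15, 21, 25, 81]
  HnxVI CAGTAG/4: at [72, 96, 126, 133] ⇒ [76, 100, 130, 137]
  NpsIV AAGA/3: at [117, 122] ⇒ [120, 125]
  VbrIX ATCATT/4: at [35, 45, 83, 108] ⇒ [39, 49, 87, 112]

Pooled cuts: [1, 15, 21, 25, 39, 49, 76, 81, 87, 100, 112, 120, 125, 130, 137]

Fragments:
  [0,1): 1 bp
  [1,15): 14 bp
  [15,21): 6 bp
  [21,25): 4 bp
  [25,39): 14 bp
  [39,49): 10 bp
  [49,76): 27 bp
  [76,81): 5 bp
  [81,87): 6 bp
  [87,100): 13 bp
  [100,112): 12 bp
  [112,120): 8 bp
  [120,125): 5 bp
  [125,130): 5 bp
  [130,137): 7 bp
  [137,141): 4 bp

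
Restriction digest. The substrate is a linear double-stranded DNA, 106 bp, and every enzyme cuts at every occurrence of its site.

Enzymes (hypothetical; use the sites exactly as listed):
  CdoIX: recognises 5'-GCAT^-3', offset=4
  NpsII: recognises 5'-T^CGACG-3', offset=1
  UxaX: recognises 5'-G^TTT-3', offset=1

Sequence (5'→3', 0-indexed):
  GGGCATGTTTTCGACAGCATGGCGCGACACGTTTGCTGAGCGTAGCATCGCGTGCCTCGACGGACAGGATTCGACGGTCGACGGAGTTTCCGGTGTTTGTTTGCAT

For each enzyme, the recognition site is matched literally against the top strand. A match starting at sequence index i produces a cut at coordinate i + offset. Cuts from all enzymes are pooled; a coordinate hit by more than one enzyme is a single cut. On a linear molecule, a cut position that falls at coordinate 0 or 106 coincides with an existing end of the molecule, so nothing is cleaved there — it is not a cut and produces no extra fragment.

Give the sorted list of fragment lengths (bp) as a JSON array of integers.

Per-enzyme occurrences:
  CdoIX (GCAT, off=4): starts [2, 16, 44, 102] → cuts [6, 20, 48] (position 106 is a terminus of the linear molecule — no cut)
  NpsII (TCGACG, off=1): starts [56, 70, 77] → cuts [57, 71, 78]
  UxaX (GTTT, off=1): starts [6, 30, 85, 94, 98] → cuts [7, 31, 86, 95, 99]

All cut coordinates (distinct, sorted): [6, 7, 20, 31, 48, 57, 71, 78, 86, 95, 99]

Fragments:
  [0,6): 6 bp
  [6,7): 1 bp
  [7,20): 13 bp
  [20,31): 11 bp
  [31,48): 17 bp
  [48,57): 9 bp
  [57,71): 14 bp
  [71,78): 7 bp
  [78,86): 8 bp
  [86,95): 9 bp
  [95,99): 4 bp
  [99,106): 7 bp

[1,4,6,7,7,8,9,9,11,13,14,17]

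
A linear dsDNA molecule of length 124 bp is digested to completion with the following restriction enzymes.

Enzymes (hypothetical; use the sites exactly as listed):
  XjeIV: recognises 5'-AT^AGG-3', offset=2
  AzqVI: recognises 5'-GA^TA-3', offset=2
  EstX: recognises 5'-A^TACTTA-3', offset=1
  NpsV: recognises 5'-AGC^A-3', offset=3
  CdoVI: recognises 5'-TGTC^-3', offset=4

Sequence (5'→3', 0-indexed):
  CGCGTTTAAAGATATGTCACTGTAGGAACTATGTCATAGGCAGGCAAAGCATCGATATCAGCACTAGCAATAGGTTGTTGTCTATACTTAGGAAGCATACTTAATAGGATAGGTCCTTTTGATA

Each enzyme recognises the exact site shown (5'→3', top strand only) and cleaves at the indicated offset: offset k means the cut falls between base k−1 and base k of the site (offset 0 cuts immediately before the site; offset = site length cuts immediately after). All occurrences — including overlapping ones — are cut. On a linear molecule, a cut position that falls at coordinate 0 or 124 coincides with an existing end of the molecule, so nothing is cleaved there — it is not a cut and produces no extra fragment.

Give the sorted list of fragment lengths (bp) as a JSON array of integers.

Site scan:
  XjeIV ATAGG/2: at [35, 69, 103, 108] ⇒ [37, 71, 105, 110]
  AzqVI GATA/2: at [10, 53, 107, 120] ⇒ [12, 55, 109, 122]
  EstX ATACTTA/1: at [83, 96] ⇒ [84, 97]
  NpsV AGCA/3: at [47, 59, 65, 93] ⇒ [50, 62, 68, 96]
  CdoVI TGTC/4: at [14, 31, 78] ⇒ [18, 35, 82]

Pooled cuts: [12, 18, 35, 37, 50, 55, 62, 68, 71, 82, 84, 96, 97, 105, 109, 110, 122]

Fragments:
  [0,12): 12 bp
  [12,18): 6 bp
  [18,35): 17 bp
  [35,37): 2 bp
  [37,50): 13 bp
  [50,55): 5 bp
  [55,62): 7 bp
  [62,68): 6 bp
  [68,71): 3 bp
  [71,82): 11 bp
  [82,84): 2 bp
  [84,96): 12 bp
  [96,97): 1 bp
  [97,105): 8 bp
  [105,109): 4 bp
  [109,110): 1 bp
  [110,122): 12 bp
  [122,124): 2 bp

[1,1,2,2,2,3,4,5,6,6,7,8,11,12,12,12,13,17]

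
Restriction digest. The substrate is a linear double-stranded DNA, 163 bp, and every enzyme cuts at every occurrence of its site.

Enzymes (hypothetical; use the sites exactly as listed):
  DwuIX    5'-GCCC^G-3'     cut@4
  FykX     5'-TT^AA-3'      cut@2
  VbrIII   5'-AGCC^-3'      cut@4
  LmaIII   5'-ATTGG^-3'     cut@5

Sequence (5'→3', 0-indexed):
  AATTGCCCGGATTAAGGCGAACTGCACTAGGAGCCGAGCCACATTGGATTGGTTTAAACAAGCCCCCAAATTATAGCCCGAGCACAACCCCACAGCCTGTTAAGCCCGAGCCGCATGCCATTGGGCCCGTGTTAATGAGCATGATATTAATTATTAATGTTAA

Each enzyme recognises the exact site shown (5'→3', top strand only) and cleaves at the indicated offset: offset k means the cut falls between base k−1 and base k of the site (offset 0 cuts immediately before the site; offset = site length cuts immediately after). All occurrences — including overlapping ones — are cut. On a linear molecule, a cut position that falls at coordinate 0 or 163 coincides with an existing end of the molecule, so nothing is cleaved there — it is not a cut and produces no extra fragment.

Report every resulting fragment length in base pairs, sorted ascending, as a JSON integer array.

Per-enzyme occurrences:
  DwuIX GCCCG/4: at [4, 75, 103, 124] ⇒ [8, 79, 107, 128]
  FykX TTAA/2: at [11, 53, 99, 131, 146, 153, 159] ⇒ [13, 55, 101, 133, 148, 155, 161]
  VbrIII AGCC/4: at [31, 36, 60, 74, 93, 102, 108] ⇒ [35, 40, 64, 78, 97, 106, 112]
  LmaIII ATTGG/5: at [42, 47, 119] ⇒ [47, 52, 124]

All cut coordinates (distinct, sorted): [8, 13, 35, 40, 47, 52, 55, 64, 78, 79, 97, 101, 106, 107, 112, 124, 128, 133, 148, 155, 161]

Fragment lengths:
  [0,8): 8 bp
  [8,13): 5 bp
  [13,35): 22 bp
  [35,40): 5 bp
  [40,47): 7 bp
  [47,52): 5 bp
  [52,55): 3 bp
  [55,64): 9 bp
  [64,78): 14 bp
  [78,79): 1 bp
  [79,97): 18 bp
  [97,101): 4 bp
  [101,106): 5 bp
  [106,107): 1 bp
  [107,112): 5 bp
  [112,124): 12 bp
  [124,128): 4 bp
  [128,133): 5 bp
  [133,148): 15 bp
  [148,155): 7 bp
  [155,161): 6 bp
  [161,163): 2 bp

[1,1,2,3,4,4,5,5,5,5,5,5,6,7,7,8,9,12,14,15,18,22]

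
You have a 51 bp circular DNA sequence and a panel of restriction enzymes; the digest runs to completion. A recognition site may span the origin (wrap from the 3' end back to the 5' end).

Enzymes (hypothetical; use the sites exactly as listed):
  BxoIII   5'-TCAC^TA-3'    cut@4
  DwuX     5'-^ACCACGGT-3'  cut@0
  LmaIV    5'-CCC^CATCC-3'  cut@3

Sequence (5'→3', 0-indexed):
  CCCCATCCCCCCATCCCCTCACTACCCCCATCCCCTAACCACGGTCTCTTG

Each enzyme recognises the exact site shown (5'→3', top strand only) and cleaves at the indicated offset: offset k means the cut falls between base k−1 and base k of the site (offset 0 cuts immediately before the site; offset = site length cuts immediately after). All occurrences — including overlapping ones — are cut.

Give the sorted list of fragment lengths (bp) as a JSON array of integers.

Per-enzyme occurrences:
  BxoIII (TCACTA, off=4): starts [18] → cuts [22]
  DwuX (ACCACGGT, off=0): starts [37] → cuts [37]
  LmaIV (CCCCATCC, off=3): starts [0, 8, 25] → cuts [3, 11, 28]

All cut coordinates (distinct, sorted): [3, 11, 22, 28, 37]

Fragment lengths:
  3→11: 8 bp
  11→22: 11 bp
  22→28: 6 bp
  28→37: 9 bp
  37→3 (wrap): 51-37+3 = 17 bp

[6,8,9,11,17]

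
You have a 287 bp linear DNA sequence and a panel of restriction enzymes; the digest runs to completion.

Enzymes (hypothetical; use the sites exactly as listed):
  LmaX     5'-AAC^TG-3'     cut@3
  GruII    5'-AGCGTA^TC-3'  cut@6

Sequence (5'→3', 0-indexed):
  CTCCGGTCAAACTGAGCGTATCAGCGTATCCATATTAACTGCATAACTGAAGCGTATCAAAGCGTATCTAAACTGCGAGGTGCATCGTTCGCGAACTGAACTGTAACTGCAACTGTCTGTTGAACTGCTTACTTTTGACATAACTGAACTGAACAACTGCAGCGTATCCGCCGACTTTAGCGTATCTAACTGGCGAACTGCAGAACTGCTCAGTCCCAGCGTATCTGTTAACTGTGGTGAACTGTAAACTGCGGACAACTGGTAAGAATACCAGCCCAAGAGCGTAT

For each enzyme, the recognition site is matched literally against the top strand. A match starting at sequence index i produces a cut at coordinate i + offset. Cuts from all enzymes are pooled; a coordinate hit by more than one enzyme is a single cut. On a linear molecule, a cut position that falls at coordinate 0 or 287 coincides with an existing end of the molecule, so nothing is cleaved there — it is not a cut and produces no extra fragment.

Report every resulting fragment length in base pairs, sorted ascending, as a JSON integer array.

[5,5,6,6,6,7,7,8,8,8,8,8,8,9,9,9,10,10,10,11,12,12,17,18,19,23,28]

Scan for sites:
  LmaX AACTG/3: at [9, 36, 44, 70, 93, 98, 104, 110, 122, 141, 146, 154, 187, 195, 203, 229, 239, 246, 256] ⇒ [12, 39, 47, 73, 96, 101, 107, 113, 125, 144, 149, 157, 190, 198, 206, 232, 242, 249, 259]
  GruII AGCGTATC/6: at [14, 22, 50, 60, 160, 178, 217] ⇒ [20, 28, 56, 66, 166, 184, 223]

All cut coordinates (distinct, sorted): [12, 20, 28, 39, 47, 56, 66, 73, 96, 101, 107, 113, 125, 144, 149, 157, 166, 184, 190, 198, 206, 223, 232, 242, 249, 259]

Fragments:
  [0,12): 12 bp
  [12,20): 8 bp
  [20,28): 8 bp
  [28,39): 11 bp
  [39,47): 8 bp
  [47,56): 9 bp
  [56,66): 10 bp
  [66,73): 7 bp
  [73,96): 23 bp
  [96,101): 5 bp
  [101,107): 6 bp
  [107,113): 6 bp
  [113,125): 12 bp
  [125,144): 19 bp
  [144,149): 5 bp
  [149,157): 8 bp
  [157,166): 9 bp
  [166,184): 18 bp
  [184,190): 6 bp
  [190,198): 8 bp
  [198,206): 8 bp
  [206,223): 17 bp
  [223,232): 9 bp
  [232,242): 10 bp
  [242,249): 7 bp
  [249,259): 10 bp
  [259,287): 28 bp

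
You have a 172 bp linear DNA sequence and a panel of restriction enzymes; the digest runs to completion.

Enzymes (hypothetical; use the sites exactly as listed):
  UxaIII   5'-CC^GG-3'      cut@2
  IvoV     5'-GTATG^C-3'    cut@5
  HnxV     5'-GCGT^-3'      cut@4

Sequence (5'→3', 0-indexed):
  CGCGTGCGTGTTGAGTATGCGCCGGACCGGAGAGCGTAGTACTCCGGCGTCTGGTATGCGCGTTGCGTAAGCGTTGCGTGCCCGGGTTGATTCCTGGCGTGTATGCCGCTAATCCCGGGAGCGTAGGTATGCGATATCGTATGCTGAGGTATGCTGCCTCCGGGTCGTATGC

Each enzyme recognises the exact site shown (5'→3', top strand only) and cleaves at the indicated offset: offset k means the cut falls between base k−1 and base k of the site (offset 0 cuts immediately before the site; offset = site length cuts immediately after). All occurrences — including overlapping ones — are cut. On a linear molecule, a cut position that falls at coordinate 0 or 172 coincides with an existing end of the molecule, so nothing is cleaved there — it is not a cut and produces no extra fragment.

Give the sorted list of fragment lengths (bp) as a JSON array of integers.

Site scan:
  UxaIII (CCGG, off=2): starts [21, 26, 43, 81, 114, 159] → cuts [23, 28, 45, 83, 116, 161]
  IvoV (GTATGC, off=5): starts [14, 53, 100, 126, 138, 148, 166] → cuts [19, 58, 105, 131, 143, 153, 171]
  HnxV (GCGT, off=4): starts [1, 5, 33, 46, 59, 64, 70, 75, 96, 120] → cuts [5, 9, 37, 50, 63, 68, 74, 79, 100, 124]

Pooled cuts: [5, 9, 19, 23, 28, 37, 45, 50, 58, 63, 68, 74, 79, 83, 100, 105, 116, 124, 131, 143, 153, 161, 171]

Fragment lengths:
  [0,5): 5 bp
  [5,9): 4 bp
  [9,19): 10 bp
  [19,23): 4 bp
  [23,28): 5 bp
  [28,37): 9 bp
  [37,45): 8 bp
  [45,50): 5 bp
  [50,58): 8 bp
  [58,63): 5 bp
  [63,68): 5 bp
  [68,74): 6 bp
  [74,79): 5 bp
  [79,83): 4 bp
  [83,100): 17 bp
  [100,105): 5 bp
  [105,116): 11 bp
  [116,124): 8 bp
  [124,131): 7 bp
  [131,143): 12 bp
  [143,153): 10 bp
  [153,161): 8 bp
  [161,171): 10 bp
  [171,172): 1 bp

[1,4,4,4,5,5,5,5,5,5,5,6,7,8,8,8,8,9,10,10,10,11,12,17]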